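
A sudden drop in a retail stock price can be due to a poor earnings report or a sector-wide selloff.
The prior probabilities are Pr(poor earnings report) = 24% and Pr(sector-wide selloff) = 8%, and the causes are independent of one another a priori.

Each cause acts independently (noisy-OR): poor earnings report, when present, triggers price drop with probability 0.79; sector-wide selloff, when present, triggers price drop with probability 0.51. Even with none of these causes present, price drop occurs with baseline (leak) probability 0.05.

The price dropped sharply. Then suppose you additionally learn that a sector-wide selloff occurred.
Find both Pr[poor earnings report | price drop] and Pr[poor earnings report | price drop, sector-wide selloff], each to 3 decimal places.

Under noisy-OR, P(price drop | causes) = 1 − (1−0.05)·∏(1−qᵢ) over the active causes.
By total probability over the 4 (poor earnings report, sector-wide selloff) configurations:
  P(price drop) = 0.05×0.76×0.92 + 0.5345×0.76×0.08 + 0.8005×0.24×0.92 + 0.902245×0.24×0.08
        = 0.034960 + 0.032498 + 0.176750 + 0.017323 = 0.261531
The terms with poor earnings report present sum to 0.194073, so
  P(poor earnings report | price drop) = 0.194073 / 0.261531 ≈ 0.742

With the extra evidence:
Weight on poor earnings report=true, given the evidence: 0.902245*0.24 = 0.216539
Normalizer over all consistent configurations: 0.5345*0.76 + 0.902245*0.24 = 0.622759
Posterior = 0.216539 / 0.622759 ≈ 0.348

Pr[poor earnings report | price drop] ≈ 0.742; Pr[poor earnings report | price drop, sector-wide selloff] ≈ 0.348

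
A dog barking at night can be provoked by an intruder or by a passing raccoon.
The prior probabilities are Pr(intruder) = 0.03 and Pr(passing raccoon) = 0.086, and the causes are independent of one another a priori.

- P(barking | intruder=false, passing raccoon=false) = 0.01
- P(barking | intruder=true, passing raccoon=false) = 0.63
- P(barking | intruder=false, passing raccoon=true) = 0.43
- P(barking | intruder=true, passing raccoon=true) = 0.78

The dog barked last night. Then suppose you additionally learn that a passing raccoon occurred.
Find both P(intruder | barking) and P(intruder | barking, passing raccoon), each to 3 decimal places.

P(barking) = 0.01·0.97·0.914 + 0.43·0.97·0.086 + 0.63·0.03·0.914 + 0.78·0.03·0.086 = 0.008866 + 0.035871 + 0.017275 + 0.002012 = 0.064024
Restricting to configurations with intruder present: 0.017275 + 0.002012 = 0.019287.
Hence the posterior is 0.019287/0.064024 ≈ 0.301.

Now condition on the additional information:
Enumerate both values of intruder and weight by the priors:
  P(barking | passing raccoon) = 0.43×0.97 + 0.78×0.03
        = 0.417100 + 0.023400 = 0.440500
The terms with intruder present sum to 0.023400, so
  P(intruder | barking, passing raccoon) = 0.023400 / 0.440500 ≈ 0.053

P(intruder | barking) ≈ 0.301; P(intruder | barking, passing raccoon) ≈ 0.053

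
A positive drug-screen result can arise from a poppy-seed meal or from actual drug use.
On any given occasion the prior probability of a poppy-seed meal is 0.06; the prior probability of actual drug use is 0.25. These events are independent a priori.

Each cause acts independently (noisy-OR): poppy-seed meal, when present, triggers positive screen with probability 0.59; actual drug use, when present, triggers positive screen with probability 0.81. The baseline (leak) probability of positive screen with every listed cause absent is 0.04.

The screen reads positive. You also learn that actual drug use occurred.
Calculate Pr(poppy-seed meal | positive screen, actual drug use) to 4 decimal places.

Pr(poppy-seed meal | positive screen, actual drug use) ≈ 0.0674

Under noisy-OR, P(positive screen | causes) = 1 − (1−0.04)·∏(1−qᵢ) over the active causes.
P(positive screen | actual drug use) = 0.8176×0.94 + 0.925216×0.06 = 0.768544 + 0.055513 = 0.824057
Restricting to configurations with poppy-seed meal present: 0.925216×0.06 = 0.055513.
P(poppy-seed meal | positive screen, actual drug use) = 0.055513 / 0.824057 ≈ 0.0674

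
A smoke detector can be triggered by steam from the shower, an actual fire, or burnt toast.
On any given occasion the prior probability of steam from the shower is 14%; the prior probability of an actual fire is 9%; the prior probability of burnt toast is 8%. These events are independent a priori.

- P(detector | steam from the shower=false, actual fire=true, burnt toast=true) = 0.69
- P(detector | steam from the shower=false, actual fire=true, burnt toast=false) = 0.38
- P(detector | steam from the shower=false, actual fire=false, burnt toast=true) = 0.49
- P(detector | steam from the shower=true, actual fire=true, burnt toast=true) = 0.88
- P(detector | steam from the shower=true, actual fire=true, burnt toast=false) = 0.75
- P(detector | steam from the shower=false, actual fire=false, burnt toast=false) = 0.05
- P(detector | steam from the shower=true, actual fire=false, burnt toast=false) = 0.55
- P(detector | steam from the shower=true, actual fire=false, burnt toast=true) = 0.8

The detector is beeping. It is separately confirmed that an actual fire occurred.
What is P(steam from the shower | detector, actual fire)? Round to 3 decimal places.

Numerator (weight on configurations with steam from the shower): 0.096600 + 0.009856 = 0.106456
The normalizing constant is 0.38×0.86×0.92 + 0.69×0.86×0.08 + 0.75×0.14×0.92 + 0.88×0.14×0.08 = 0.454584
Posterior = 0.106456 / 0.454584 ≈ 0.234

P(steam from the shower | detector, actual fire) ≈ 0.234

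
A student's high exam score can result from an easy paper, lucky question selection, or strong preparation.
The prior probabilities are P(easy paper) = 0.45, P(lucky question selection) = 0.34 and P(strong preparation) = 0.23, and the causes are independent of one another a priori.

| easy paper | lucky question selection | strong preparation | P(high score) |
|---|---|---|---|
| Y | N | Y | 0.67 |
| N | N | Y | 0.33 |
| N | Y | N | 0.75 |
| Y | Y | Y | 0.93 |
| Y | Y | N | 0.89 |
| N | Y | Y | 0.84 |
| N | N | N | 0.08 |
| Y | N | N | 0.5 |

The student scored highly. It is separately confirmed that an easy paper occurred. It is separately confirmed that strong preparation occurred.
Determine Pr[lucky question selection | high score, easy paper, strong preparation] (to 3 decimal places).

Pr[lucky question selection | high score, easy paper, strong preparation] ≈ 0.417

Numerator (weight on configurations with lucky question selection): 0.93·0.34 = 0.316200
Denominator P(high score | easy paper, strong preparation): 0.67·0.66 + 0.93·0.34 = 0.758400
P(lucky question selection | high score, easy paper, strong preparation) = 0.316200/0.758400 ≈ 0.417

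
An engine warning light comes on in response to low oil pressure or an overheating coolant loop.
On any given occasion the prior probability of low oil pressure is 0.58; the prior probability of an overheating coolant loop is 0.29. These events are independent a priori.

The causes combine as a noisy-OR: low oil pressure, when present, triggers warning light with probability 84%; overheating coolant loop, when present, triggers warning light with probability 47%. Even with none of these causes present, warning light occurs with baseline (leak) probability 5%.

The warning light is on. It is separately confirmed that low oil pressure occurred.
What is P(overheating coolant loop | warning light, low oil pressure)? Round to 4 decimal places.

Under noisy-OR, P(warning light | causes) = 1 − (1−0.05)·∏(1−qᵢ) over the active causes.
P(warning light | low oil pressure) = 0.848*0.71 + 0.91944*0.29 = 0.602080 + 0.266638 = 0.868718
The overheating coolant loop-present share is 0.91944*0.29 = 0.266638.
Hence the posterior is 0.266638/0.868718 ≈ 0.3069.

P(overheating coolant loop | warning light, low oil pressure) ≈ 0.3069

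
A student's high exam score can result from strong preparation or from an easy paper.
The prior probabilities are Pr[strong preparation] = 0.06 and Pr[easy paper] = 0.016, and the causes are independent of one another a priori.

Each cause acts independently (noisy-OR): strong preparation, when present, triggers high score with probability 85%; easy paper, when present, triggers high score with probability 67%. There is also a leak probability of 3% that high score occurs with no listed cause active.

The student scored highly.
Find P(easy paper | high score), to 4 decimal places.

Under noisy-OR, P(high score | causes) = 1 − (1−0.03)·∏(1−qᵢ) over the active causes.
P(high score) = 0.03×0.94×0.984 + 0.6799×0.94×0.016 + 0.8545×0.06×0.984 + 0.951985×0.06×0.016 = 0.027749 + 0.010226 + 0.050450 + 0.000914 = 0.089339
The easy paper-present share is 0.010226 + 0.000914 = 0.011140.
P(easy paper | high score) = 0.011140 / 0.089339 ≈ 0.1247

P(easy paper | high score) ≈ 0.1247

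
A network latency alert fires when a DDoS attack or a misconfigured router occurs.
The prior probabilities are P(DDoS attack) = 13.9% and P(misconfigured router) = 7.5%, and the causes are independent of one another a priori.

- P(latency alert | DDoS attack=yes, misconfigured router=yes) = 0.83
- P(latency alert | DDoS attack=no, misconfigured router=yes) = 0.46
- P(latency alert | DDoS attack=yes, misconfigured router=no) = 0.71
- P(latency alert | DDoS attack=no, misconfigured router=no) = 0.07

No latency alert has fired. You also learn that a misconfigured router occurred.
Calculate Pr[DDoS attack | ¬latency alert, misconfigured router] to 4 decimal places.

Pr[DDoS attack | ¬latency alert, misconfigured router] ≈ 0.0484

Sum P(¬latency alert|·) weighted by the priors over both values of DDoS attack:
  P(¬latency alert | misconfigured router) = 0.54×0.861 + 0.17×0.139
        = 0.464940 + 0.023630 = 0.488570
Keeping only the DDoS attack-present terms gives 0.023630, so
  P(DDoS attack | ¬latency alert, misconfigured router) = 0.023630 / 0.488570 ≈ 0.0484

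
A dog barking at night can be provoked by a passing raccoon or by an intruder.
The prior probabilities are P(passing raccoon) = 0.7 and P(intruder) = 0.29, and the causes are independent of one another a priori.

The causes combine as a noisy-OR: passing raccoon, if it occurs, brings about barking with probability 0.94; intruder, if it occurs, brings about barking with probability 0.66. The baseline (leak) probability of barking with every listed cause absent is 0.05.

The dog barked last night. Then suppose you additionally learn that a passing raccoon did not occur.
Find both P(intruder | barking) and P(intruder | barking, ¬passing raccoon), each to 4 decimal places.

Under noisy-OR, P(barking | causes) = 1 − (1−0.05)·∏(1−qᵢ) over the active causes.
Enumerate the 4 (passing raccoon, intruder) configurations and weight by the priors:
  P(barking) = 0.05·0.3·0.71 + 0.677·0.3·0.29 + 0.943·0.7·0.71 + 0.98062·0.7·0.29
        = 0.010650 + 0.058899 + 0.468671 + 0.199066 = 0.737286
The terms with intruder present sum to 0.257965, so
  P(intruder | barking) = 0.257965 / 0.737286 ≈ 0.3499

Now also conditioning on passing raccoon≠true:
P(barking | ¬passing raccoon) = 0.05×0.71 + 0.677×0.29 = 0.035500 + 0.196330 = 0.231830
Of this, 0.196330 comes from 0.677×0.29 (the intruder=true cases).
So P(intruder | barking, ¬passing raccoon) = 0.196330/0.231830 ≈ 0.8469.
With passing raccoon excluded, intruder must carry more of the explanatory weight for the barking.

P(intruder | barking) ≈ 0.3499; P(intruder | barking, ¬passing raccoon) ≈ 0.8469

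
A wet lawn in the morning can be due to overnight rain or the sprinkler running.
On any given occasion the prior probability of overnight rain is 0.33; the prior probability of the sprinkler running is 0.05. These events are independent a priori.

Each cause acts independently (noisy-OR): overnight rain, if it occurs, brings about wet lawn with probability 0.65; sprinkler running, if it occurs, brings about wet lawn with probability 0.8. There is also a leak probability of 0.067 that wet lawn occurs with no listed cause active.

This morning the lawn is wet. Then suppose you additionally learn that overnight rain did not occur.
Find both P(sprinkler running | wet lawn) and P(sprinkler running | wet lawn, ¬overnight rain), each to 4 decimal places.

P(sprinkler running | wet lawn) ≈ 0.1439; P(sprinkler running | wet lawn, ¬overnight rain) ≈ 0.3899

Under noisy-OR, P(wet lawn | causes) = 1 − (1−0.067)·∏(1−qᵢ) over the active causes.
Enumerate the 4 (overnight rain, sprinkler running) configurations and weight by the priors:
  P(wet lawn) = 0.067×0.67×0.95 + 0.8134×0.67×0.05 + 0.67345×0.33×0.95 + 0.93469×0.33×0.05
        = 0.042646 + 0.027249 + 0.211127 + 0.015422 = 0.296444
Configurations with sprinkler running contribute 0.042671, so
  P(sprinkler running | wet lawn) = 0.042671 / 0.296444 ≈ 0.1439

Now also conditioning on overnight rain≠true:
P(wet lawn | ¬overnight rain) = 0.067*0.95 + 0.8134*0.05 = 0.063650 + 0.040670 = 0.104320
Restricting to configurations with sprinkler running present: 0.8134*0.05 = 0.040670.
So P(sprinkler running | wet lawn, ¬overnight rain) = 0.040670/0.104320 ≈ 0.3899.
With overnight rain excluded, sprinkler running must carry more of the explanatory weight for the wet lawn.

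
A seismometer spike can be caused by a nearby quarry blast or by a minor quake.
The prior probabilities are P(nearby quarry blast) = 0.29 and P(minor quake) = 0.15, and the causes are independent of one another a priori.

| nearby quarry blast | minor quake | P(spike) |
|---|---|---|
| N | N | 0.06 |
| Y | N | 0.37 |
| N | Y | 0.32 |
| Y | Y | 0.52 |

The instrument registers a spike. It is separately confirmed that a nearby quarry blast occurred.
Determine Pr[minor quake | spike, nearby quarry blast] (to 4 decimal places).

Pr[minor quake | spike, nearby quarry blast] ≈ 0.1987

Numerator (weight on configurations with minor quake): 0.52×0.15 = 0.078000
The normalizing constant is 0.37×0.85 + 0.52×0.15 = 0.392500
P(minor quake | spike, nearby quarry blast) = 0.078000/0.392500 ≈ 0.1987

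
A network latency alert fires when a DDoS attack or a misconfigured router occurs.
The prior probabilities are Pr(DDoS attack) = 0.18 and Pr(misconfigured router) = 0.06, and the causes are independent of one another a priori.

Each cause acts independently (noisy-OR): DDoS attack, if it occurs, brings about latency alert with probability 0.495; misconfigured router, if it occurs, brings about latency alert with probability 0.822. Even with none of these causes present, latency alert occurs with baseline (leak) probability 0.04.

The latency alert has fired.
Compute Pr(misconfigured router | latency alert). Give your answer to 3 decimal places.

Pr(misconfigured router | latency alert) ≈ 0.300

Under noisy-OR, P(latency alert | causes) = 1 − (1−0.04)·∏(1−qᵢ) over the active causes.
Numerator (weight on configurations with misconfigured router): 0.040793 + 0.009868 = 0.050661
Denominator P(latency alert): 0.04·0.82·0.94 + 0.82912·0.82·0.06 + 0.5152·0.18·0.94 + 0.913706·0.18·0.06 = 0.168665
P(misconfigured router | latency alert) = 0.050661/0.168665 ≈ 0.300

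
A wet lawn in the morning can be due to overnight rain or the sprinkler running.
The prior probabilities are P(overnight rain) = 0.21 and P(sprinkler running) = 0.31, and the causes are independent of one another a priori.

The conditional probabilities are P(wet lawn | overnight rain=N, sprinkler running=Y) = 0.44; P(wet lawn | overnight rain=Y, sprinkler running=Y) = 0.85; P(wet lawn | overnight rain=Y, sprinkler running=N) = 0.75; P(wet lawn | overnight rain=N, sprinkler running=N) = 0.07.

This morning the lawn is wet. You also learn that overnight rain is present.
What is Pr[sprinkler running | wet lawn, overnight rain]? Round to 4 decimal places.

For the numerator, keep only sprinkler running=true terms: 0.85×0.31 = 0.263500
Normalizer over all consistent configurations: 0.75×0.69 + 0.85×0.31 = 0.781000
Posterior = 0.263500 / 0.781000 ≈ 0.3374

Pr[sprinkler running | wet lawn, overnight rain] ≈ 0.3374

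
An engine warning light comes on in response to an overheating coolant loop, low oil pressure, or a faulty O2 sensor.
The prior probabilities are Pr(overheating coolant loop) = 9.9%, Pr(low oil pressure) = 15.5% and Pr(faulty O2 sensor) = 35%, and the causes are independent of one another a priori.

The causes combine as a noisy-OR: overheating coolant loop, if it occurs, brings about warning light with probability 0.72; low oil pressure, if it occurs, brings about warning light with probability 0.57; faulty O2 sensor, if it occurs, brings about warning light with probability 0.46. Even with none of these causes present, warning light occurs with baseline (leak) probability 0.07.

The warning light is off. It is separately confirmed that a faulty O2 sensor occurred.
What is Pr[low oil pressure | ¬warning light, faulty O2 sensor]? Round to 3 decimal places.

Pr[low oil pressure | ¬warning light, faulty O2 sensor] ≈ 0.073

Under noisy-OR, P(warning light | causes) = 1 − (1−0.07)·∏(1−qᵢ) over the active causes.
P(¬warning light | faulty O2 sensor) = 0.5022·0.901·0.845 + 0.215946·0.901·0.155 + 0.140616·0.099·0.845 + 0.060465·0.099·0.155 = 0.382347 + 0.030158 + 0.011763 + 0.000928 = 0.425196
Of this, 0.031086 comes from 0.030158 + 0.000928 (the low oil pressure=true cases).
Hence the posterior is 0.031086/0.425196 ≈ 0.073.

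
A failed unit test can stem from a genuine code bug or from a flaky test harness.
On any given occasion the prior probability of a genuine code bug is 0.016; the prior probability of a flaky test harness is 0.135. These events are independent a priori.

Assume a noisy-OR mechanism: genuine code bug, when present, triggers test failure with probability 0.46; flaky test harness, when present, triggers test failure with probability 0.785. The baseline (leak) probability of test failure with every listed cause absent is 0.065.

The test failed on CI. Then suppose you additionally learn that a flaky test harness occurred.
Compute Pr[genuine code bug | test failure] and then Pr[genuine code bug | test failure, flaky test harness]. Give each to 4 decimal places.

Pr[genuine code bug | test failure] ≈ 0.0516; Pr[genuine code bug | test failure, flaky test harness] ≈ 0.0178

Under noisy-OR, P(test failure | causes) = 1 − (1−0.065)·∏(1−qᵢ) over the active causes.
P(test failure) = 0.065·0.984·0.865 + 0.798975·0.984·0.135 + 0.4951·0.016·0.865 + 0.891447·0.016·0.135 = 0.055325 + 0.106136 + 0.006852 + 0.001926 = 0.170239
The genuine code bug-present share is 0.006852 + 0.001926 = 0.008778.
So P(genuine code bug | test failure) = 0.008778/0.170239 ≈ 0.0516.

With the extra evidence:
P(test failure | flaky test harness) = 0.798975*0.984 + 0.891447*0.016 = 0.786191 + 0.014263 = 0.800454
Restricting to configurations with genuine code bug present: 0.891447*0.016 = 0.014263.
P(genuine code bug | test failure, flaky test harness) = 0.014263 / 0.800454 ≈ 0.0178
Conditioning on flaky test harness lowers the posterior on genuine code bug: the classic explaining-away effect in a common-effect structure.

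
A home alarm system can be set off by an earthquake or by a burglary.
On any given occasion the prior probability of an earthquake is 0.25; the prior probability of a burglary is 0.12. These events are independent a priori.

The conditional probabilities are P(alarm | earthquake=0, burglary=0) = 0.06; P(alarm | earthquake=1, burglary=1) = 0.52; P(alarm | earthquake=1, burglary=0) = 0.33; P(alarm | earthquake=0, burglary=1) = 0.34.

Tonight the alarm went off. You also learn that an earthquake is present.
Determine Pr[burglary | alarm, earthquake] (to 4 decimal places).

Pr[burglary | alarm, earthquake] ≈ 0.1769

P(alarm | earthquake) = 0.33×0.88 + 0.52×0.12 = 0.290400 + 0.062400 = 0.352800
The burglary-present share is 0.52×0.12 = 0.062400.
P(burglary | alarm, earthquake) = 0.062400 / 0.352800 ≈ 0.1769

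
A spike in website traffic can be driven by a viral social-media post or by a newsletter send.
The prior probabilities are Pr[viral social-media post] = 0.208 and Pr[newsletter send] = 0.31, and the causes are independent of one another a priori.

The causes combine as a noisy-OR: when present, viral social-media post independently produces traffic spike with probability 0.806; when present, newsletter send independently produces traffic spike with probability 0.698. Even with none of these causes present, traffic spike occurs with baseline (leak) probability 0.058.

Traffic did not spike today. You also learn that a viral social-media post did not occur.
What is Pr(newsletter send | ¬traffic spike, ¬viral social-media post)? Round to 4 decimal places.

Under noisy-OR, P(traffic spike | causes) = 1 − (1−0.058)·∏(1−qᵢ) over the active causes.
Sum P(¬traffic spike|·) weighted by the priors over both values of newsletter send:
  P(¬traffic spike | ¬viral social-media post) = 0.942·0.69 + 0.284484·0.31
        = 0.649980 + 0.088190 = 0.738170
The terms with newsletter send present sum to 0.088190, so
  P(newsletter send | ¬traffic spike, ¬viral social-media post) = 0.088190 / 0.738170 ≈ 0.1195

Pr(newsletter send | ¬traffic spike, ¬viral social-media post) ≈ 0.1195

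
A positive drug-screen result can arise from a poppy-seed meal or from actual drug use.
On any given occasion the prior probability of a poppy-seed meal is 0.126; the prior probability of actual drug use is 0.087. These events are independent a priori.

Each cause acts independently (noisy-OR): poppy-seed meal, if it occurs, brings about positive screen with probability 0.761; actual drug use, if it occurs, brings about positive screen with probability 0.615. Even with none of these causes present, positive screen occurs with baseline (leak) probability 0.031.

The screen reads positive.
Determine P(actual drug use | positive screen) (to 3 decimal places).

Under noisy-OR, P(positive screen | causes) = 1 − (1−0.031)·∏(1−qᵢ) over the active causes.
P(positive screen) = 0.031×0.874×0.913 + 0.626935×0.874×0.087 + 0.768409×0.126×0.913 + 0.910837×0.126×0.087 = 0.024737 + 0.047671 + 0.088396 + 0.009985 = 0.170789
Restricting to configurations with actual drug use present: 0.047671 + 0.009985 = 0.057656.
So P(actual drug use | positive screen) = 0.057656/0.170789 ≈ 0.338.

P(actual drug use | positive screen) ≈ 0.338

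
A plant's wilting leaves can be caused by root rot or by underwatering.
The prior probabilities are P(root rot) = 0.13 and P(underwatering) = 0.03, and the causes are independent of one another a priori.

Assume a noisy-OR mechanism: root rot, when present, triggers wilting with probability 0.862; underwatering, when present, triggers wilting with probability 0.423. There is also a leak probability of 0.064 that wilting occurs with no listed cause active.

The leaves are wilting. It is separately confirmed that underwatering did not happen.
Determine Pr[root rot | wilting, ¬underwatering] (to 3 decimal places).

Pr[root rot | wilting, ¬underwatering] ≈ 0.670

Under noisy-OR, P(wilting | causes) = 1 − (1−0.064)·∏(1−qᵢ) over the active causes.
P(wilting | ¬underwatering) = 0.064·0.87 + 0.870832·0.13 = 0.055680 + 0.113208 = 0.168888
Restricting to configurations with root rot present: 0.870832·0.13 = 0.113208.
So P(root rot | wilting, ¬underwatering) = 0.113208/0.168888 ≈ 0.670.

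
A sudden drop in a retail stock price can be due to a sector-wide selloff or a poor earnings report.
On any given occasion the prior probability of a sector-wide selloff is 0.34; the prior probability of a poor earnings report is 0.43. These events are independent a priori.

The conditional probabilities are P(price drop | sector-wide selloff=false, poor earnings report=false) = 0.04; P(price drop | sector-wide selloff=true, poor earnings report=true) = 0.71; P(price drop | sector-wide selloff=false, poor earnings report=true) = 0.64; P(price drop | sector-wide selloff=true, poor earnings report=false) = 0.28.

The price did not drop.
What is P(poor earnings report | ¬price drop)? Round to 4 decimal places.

P(poor earnings report | ¬price drop) ≈ 0.2240

P(¬price drop) = 0.96*0.66*0.57 + 0.36*0.66*0.43 + 0.72*0.34*0.57 + 0.29*0.34*0.43 = 0.361152 + 0.102168 + 0.139536 + 0.042398 = 0.645254
Of this, 0.144566 comes from 0.102168 + 0.042398 (the poor earnings report=true cases).
Hence the posterior is 0.144566/0.645254 ≈ 0.2240.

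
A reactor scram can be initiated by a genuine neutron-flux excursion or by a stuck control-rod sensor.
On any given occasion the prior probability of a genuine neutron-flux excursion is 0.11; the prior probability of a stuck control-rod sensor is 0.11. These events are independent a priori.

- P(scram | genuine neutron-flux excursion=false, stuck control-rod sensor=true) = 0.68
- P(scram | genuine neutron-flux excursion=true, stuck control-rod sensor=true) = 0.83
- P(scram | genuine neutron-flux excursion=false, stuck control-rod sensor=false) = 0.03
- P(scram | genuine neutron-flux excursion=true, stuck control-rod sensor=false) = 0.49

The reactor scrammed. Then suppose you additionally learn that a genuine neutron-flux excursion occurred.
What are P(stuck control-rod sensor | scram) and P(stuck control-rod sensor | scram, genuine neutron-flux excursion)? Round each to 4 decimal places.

P(stuck control-rod sensor | scram) ≈ 0.5165; P(stuck control-rod sensor | scram, genuine neutron-flux excursion) ≈ 0.1731

P(scram) = 0.03*0.89*0.89 + 0.68*0.89*0.11 + 0.49*0.11*0.89 + 0.83*0.11*0.11 = 0.023763 + 0.066572 + 0.047971 + 0.010043 = 0.148349
Of this, 0.076615 comes from 0.066572 + 0.010043 (the stuck control-rod sensor=true cases).
So P(stuck control-rod sensor | scram) = 0.076615/0.148349 ≈ 0.5165.

Now also conditioning on genuine neutron-flux excursion=true:
Weight on stuck control-rod sensor=true, given the evidence: 0.83*0.11 = 0.091300
The normalizing constant is 0.49*0.89 + 0.83*0.11 = 0.527400
Posterior = 0.091300 / 0.527400 ≈ 0.1731
— genuine neutron-flux excursion explains away the evidence for stuck control-rod sensor.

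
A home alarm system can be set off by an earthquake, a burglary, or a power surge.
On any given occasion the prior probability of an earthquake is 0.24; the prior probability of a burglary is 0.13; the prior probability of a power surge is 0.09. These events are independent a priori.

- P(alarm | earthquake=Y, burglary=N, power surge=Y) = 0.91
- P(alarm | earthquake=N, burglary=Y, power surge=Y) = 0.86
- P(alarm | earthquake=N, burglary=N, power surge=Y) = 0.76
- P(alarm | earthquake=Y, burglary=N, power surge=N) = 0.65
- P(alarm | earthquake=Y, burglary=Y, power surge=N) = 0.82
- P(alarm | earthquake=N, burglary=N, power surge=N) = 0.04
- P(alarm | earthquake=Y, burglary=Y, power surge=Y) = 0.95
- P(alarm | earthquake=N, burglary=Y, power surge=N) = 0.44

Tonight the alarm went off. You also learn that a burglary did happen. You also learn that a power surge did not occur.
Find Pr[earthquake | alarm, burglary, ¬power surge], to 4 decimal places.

Pr[earthquake | alarm, burglary, ¬power surge] ≈ 0.3705

For the numerator, keep only earthquake=true terms: 0.82*0.24 = 0.196800
Normalizer over all consistent configurations: 0.44*0.76 + 0.82*0.24 = 0.531200
Posterior = 0.196800 / 0.531200 ≈ 0.3705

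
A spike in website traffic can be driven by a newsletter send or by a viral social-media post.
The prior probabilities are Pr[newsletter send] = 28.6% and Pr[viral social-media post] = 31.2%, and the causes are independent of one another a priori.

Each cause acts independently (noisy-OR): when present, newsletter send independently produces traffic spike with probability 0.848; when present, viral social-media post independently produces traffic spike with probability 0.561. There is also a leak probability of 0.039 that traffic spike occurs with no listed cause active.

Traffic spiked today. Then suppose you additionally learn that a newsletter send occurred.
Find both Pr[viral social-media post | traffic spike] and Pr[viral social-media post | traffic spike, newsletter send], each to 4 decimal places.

Pr[viral social-media post | traffic spike] ≈ 0.5314; Pr[viral social-media post | traffic spike, newsletter send] ≈ 0.3320

Under noisy-OR, P(traffic spike | causes) = 1 − (1−0.039)·∏(1−qᵢ) over the active causes.
Enumerate the 4 (newsletter send, viral social-media post) configurations and weight by the priors:
  P(traffic spike) = 0.039·0.714·0.688 + 0.578121·0.714·0.312 + 0.853928·0.286·0.688 + 0.935874·0.286·0.312
        = 0.019158 + 0.128787 + 0.168026 + 0.083510 = 0.399481
The terms with viral social-media post present sum to 0.212297, so
  P(viral social-media post | traffic spike) = 0.212297 / 0.399481 ≈ 0.5314

Now also conditioning on newsletter send=true:
By total probability over both values of viral social-media post:
  P(traffic spike | newsletter send) = 0.853928*0.688 + 0.935874*0.312
        = 0.587502 + 0.291993 = 0.879495
Keeping only the viral social-media post-present terms gives 0.291993, so
  P(viral social-media post | traffic spike, newsletter send) = 0.291993 / 0.879495 ≈ 0.3320
The drop from 0.5314 to 0.3320 is the explaining-away (discounting) effect.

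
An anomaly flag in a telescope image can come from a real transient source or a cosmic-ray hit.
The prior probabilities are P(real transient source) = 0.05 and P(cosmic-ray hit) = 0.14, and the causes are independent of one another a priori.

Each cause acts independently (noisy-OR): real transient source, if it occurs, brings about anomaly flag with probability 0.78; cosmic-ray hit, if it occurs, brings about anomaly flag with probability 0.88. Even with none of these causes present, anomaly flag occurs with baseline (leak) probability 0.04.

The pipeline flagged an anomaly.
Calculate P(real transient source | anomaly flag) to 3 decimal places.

P(real transient source | anomaly flag) ≈ 0.213

Under noisy-OR, P(anomaly flag | causes) = 1 − (1−0.04)·∏(1−qᵢ) over the active causes.
Numerator (weight on configurations with real transient source): 0.033918 + 0.006823 = 0.040741
Normalizer over all consistent configurations: 0.04*0.95*0.86 + 0.8848*0.95*0.14 + 0.7888*0.05*0.86 + 0.974656*0.05*0.14 = 0.191099
P(real transient source | anomaly flag) = 0.040741/0.191099 ≈ 0.213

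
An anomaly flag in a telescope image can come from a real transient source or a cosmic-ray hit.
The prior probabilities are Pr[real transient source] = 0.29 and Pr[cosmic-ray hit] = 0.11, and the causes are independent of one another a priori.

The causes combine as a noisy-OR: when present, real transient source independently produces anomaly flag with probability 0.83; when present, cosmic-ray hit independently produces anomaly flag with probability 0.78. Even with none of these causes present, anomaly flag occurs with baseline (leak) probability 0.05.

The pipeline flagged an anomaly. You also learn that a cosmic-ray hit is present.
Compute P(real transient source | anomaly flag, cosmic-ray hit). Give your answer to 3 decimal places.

P(real transient source | anomaly flag, cosmic-ray hit) ≈ 0.332

Under noisy-OR, P(anomaly flag | causes) = 1 − (1−0.05)·∏(1−qᵢ) over the active causes.
Enumerate both values of real transient source and weight by the priors:
  P(anomaly flag | cosmic-ray hit) = 0.791×0.71 + 0.96447×0.29
        = 0.561610 + 0.279696 = 0.841306
Configurations with real transient source contribute 0.279696, so
  P(real transient source | anomaly flag, cosmic-ray hit) = 0.279696 / 0.841306 ≈ 0.332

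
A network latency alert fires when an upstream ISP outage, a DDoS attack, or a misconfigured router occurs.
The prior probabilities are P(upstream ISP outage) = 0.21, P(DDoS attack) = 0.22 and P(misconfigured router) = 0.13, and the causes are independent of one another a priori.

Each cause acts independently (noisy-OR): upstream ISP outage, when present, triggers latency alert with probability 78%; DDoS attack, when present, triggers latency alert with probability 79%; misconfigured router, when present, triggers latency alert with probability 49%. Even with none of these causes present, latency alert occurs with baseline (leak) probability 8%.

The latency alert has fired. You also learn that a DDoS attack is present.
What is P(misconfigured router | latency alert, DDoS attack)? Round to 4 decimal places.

Under noisy-OR, P(latency alert | causes) = 1 − (1−0.08)·∏(1−qᵢ) over the active causes.
P(latency alert | DDoS attack) = 0.8068×0.79×0.87 + 0.901468×0.79×0.13 + 0.957496×0.21×0.87 + 0.978323×0.21×0.13 = 0.554514 + 0.092581 + 0.174935 + 0.026708 = 0.848738
The misconfigured router-present share is 0.092581 + 0.026708 = 0.119289.
So P(misconfigured router | latency alert, DDoS attack) = 0.119289/0.848738 ≈ 0.1405.

P(misconfigured router | latency alert, DDoS attack) ≈ 0.1405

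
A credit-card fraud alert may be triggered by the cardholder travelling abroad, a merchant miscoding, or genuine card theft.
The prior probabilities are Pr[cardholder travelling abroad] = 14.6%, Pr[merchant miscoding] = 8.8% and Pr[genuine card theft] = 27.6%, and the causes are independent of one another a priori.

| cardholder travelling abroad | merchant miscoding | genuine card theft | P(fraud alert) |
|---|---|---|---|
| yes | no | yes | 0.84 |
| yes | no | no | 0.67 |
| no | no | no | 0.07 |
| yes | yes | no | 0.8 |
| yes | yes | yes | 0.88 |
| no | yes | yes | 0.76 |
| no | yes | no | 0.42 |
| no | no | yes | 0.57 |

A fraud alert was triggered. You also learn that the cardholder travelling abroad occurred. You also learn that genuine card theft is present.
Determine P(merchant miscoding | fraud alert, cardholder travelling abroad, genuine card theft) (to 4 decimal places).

Weight on merchant miscoding=true, given the evidence: 0.88×0.088 = 0.077440
The normalizing constant is 0.84×0.912 + 0.88×0.088 = 0.843520
Posterior = 0.077440 / 0.843520 ≈ 0.0918

P(merchant miscoding | fraud alert, cardholder travelling abroad, genuine card theft) ≈ 0.0918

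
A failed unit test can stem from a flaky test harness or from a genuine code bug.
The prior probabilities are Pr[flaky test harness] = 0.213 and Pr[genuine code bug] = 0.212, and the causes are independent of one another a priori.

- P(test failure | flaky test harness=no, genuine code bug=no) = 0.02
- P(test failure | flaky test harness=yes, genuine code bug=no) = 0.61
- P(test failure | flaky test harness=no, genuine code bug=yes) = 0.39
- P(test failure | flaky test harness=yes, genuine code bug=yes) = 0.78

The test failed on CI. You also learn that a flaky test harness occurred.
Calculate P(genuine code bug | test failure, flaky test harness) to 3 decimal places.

P(genuine code bug | test failure, flaky test harness) ≈ 0.256

Numerator (weight on configurations with genuine code bug): 0.78·0.212 = 0.165360
Denominator P(test failure | flaky test harness): 0.61·0.788 + 0.78·0.212 = 0.646040
Posterior = 0.165360 / 0.646040 ≈ 0.256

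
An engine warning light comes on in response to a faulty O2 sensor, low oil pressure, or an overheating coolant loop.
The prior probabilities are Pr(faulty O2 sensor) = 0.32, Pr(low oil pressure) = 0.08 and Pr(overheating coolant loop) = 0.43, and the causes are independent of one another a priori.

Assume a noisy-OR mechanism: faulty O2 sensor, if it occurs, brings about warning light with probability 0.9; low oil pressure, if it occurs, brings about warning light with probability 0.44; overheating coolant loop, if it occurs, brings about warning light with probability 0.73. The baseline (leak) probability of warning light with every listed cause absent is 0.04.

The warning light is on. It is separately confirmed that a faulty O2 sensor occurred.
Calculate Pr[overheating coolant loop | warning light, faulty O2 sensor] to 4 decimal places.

Under noisy-OR, P(warning light | causes) = 1 − (1−0.04)·∏(1−qᵢ) over the active causes.
P(warning light | faulty O2 sensor) = 0.904·0.92·0.57 + 0.97408·0.92·0.43 + 0.94624·0.08·0.57 + 0.985485·0.08·0.43 = 0.474058 + 0.385346 + 0.043149 + 0.033901 = 0.936454
The overheating coolant loop-present share is 0.385346 + 0.033901 = 0.419247.
So P(overheating coolant loop | warning light, faulty O2 sensor) = 0.419247/0.936454 ≈ 0.4477.

Pr[overheating coolant loop | warning light, faulty O2 sensor] ≈ 0.4477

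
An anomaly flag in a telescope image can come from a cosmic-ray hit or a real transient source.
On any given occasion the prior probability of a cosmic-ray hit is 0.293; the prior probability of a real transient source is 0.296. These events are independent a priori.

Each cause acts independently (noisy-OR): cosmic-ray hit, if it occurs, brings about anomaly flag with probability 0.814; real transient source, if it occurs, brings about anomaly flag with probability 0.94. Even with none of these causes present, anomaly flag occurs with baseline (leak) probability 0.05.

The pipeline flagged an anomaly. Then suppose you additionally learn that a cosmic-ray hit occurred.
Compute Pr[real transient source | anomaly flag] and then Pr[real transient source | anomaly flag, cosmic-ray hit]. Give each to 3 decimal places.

Under noisy-OR, P(anomaly flag | causes) = 1 − (1−0.05)·∏(1−qᵢ) over the active causes.
Weight on real transient source=true, given the evidence: 0.197343 + 0.085809 = 0.283152
Normalizer over all consistent configurations: 0.05×0.707×0.704 + 0.943×0.707×0.296 + 0.8233×0.293×0.704 + 0.989398×0.293×0.296 = 0.477862
P(real transient source | anomaly flag) = 0.283152/0.477862 ≈ 0.593

With the extra evidence:
P(anomaly flag | cosmic-ray hit) = 0.8233·0.704 + 0.989398·0.296 = 0.579603 + 0.292862 = 0.872465
The real transient source-present share is 0.989398·0.296 = 0.292862.
So P(real transient source | anomaly flag, cosmic-ray hit) = 0.292862/0.872465 ≈ 0.336.
Conditioning on cosmic-ray hit lowers the posterior on real transient source: the classic explaining-away effect in a common-effect structure.

Pr[real transient source | anomaly flag] ≈ 0.593; Pr[real transient source | anomaly flag, cosmic-ray hit] ≈ 0.336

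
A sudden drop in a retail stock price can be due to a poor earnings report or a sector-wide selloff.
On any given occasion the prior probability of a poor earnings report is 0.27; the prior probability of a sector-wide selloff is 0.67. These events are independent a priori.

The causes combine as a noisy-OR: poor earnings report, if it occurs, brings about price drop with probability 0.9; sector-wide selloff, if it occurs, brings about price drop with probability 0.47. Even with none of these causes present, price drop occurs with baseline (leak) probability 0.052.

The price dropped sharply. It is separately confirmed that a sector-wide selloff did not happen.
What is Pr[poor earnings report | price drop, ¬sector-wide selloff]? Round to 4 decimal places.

Under noisy-OR, P(price drop | causes) = 1 − (1−0.052)·∏(1−qᵢ) over the active causes.
P(price drop | ¬sector-wide selloff) = 0.052·0.73 + 0.9052·0.27 = 0.037960 + 0.244404 = 0.282364
Restricting to configurations with poor earnings report present: 0.9052·0.27 = 0.244404.
Hence the posterior is 0.244404/0.282364 ≈ 0.8656.

Pr[poor earnings report | price drop, ¬sector-wide selloff] ≈ 0.8656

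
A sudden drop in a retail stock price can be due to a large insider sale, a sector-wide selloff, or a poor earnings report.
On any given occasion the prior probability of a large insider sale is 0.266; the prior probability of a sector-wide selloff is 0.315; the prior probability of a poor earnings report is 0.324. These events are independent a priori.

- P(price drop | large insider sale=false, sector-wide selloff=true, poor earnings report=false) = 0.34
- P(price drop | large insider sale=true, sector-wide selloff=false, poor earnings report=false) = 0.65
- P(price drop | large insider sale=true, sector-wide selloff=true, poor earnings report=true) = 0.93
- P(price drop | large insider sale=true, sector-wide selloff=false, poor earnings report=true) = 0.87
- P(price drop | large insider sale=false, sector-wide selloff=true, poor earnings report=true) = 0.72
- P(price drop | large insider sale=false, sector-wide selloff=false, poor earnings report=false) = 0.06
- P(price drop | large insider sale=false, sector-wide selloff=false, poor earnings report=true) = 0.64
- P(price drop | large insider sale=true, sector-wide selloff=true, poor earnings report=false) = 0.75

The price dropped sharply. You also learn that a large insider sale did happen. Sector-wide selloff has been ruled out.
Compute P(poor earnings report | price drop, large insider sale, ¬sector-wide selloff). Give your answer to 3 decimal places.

P(poor earnings report | price drop, large insider sale, ¬sector-wide selloff) ≈ 0.391

Sum P(price drop|·) weighted by the priors over both values of poor earnings report:
  P(price drop | large insider sale, ¬sector-wide selloff) = 0.65×0.676 + 0.87×0.324
        = 0.439400 + 0.281880 = 0.721280
Configurations with poor earnings report contribute 0.281880, so
  P(poor earnings report | price drop, large insider sale, ¬sector-wide selloff) = 0.281880 / 0.721280 ≈ 0.391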